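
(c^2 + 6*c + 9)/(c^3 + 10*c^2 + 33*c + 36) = 1/(c + 4)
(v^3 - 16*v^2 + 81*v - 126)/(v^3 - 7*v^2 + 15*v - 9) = (v^2 - 13*v + 42)/(v^2 - 4*v + 3)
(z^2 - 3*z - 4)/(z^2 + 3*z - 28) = (z + 1)/(z + 7)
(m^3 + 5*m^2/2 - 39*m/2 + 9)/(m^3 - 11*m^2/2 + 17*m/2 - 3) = (m + 6)/(m - 2)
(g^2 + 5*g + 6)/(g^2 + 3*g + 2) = (g + 3)/(g + 1)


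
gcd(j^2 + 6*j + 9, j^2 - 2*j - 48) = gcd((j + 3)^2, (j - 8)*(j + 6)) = 1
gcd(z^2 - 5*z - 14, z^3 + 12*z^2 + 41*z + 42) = z + 2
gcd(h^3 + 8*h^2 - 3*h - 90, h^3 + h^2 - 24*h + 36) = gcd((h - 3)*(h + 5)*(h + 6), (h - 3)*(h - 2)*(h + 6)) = h^2 + 3*h - 18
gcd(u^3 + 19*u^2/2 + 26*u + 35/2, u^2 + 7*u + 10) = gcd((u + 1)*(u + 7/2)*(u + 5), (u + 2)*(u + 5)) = u + 5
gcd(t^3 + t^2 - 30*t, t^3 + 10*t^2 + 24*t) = t^2 + 6*t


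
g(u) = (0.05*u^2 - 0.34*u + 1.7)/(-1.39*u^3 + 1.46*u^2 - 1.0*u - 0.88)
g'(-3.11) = 0.04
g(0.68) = -1.13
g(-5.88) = 0.02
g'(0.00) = 2.58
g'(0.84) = 1.11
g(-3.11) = 0.06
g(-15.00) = 0.00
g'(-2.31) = 0.10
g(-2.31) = 0.10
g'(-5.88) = 0.00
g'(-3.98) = 0.02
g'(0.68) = 1.01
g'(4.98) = 0.00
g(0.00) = -1.93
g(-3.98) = 0.03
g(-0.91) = 0.90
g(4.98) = -0.01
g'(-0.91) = 2.60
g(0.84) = -0.96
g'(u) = (0.1*u - 0.34)/(-1.39*u^3 + 1.46*u^2 - 1.0*u - 0.88) + (0.05*u^2 - 0.34*u + 1.7)*(4.17*u^2 - 2.92*u + 1.0)/(-1.39*u^3 + 1.46*u^2 - 1.0*u - 0.88)^2 = (0.0695*u^4 - 0.9452*u^3 + 7.5354*u^2 - 5.052*u + 1.9992)/(1.9321*u^6 - 4.0588*u^5 + 4.9116*u^4 - 0.4736*u^3 - 1.5696*u^2 + 1.76*u + 0.7744)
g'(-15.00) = 0.00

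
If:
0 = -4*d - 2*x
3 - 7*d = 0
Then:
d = 3/7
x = -6/7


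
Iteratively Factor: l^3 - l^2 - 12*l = (l)*(l^2 - l - 12) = l*(l + 3)*(l - 4)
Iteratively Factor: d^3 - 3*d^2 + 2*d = (d)*(d^2 - 3*d + 2) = d*(d - 1)*(d - 2)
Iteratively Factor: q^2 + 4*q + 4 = (q + 2)*(q + 2)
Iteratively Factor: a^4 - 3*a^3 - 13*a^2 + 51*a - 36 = (a + 4)*(a^3 - 7*a^2 + 15*a - 9) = (a - 3)*(a + 4)*(a^2 - 4*a + 3) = (a - 3)^2*(a + 4)*(a - 1)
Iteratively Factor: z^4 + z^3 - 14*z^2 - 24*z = (z + 2)*(z^3 - z^2 - 12*z) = z*(z + 2)*(z^2 - z - 12) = z*(z + 2)*(z + 3)*(z - 4)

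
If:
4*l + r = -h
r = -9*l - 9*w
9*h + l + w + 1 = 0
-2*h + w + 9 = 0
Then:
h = -41/38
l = 755/38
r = -2979/38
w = -212/19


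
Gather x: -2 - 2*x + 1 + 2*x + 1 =0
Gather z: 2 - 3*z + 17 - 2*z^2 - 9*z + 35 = -2*z^2 - 12*z + 54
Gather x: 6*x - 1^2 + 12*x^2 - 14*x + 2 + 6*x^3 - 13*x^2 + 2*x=6*x^3 - x^2 - 6*x + 1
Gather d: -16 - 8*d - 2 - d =-9*d - 18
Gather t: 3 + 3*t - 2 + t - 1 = 4*t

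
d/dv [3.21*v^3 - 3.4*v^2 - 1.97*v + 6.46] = 9.63*v^2 - 6.8*v - 1.97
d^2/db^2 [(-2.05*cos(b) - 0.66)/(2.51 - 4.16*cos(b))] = (-2.1316282072803e-14*cos(b)^3 - 32.826976*cos(b)^2 - 19.806661*cos(b) + 65.653952)/(71.991296*cos(b)^3 - 130.311168*cos(b)^2 + 78.625248*cos(b) - 15.813251)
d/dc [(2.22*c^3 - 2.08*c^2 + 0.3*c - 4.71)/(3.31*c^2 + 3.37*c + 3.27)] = (7.3482*c^4 + 14.9628*c^3 + 13.7756*c^2 + 17.577*c + 16.8537)/(10.9561*c^4 + 22.3094*c^3 + 33.0043*c^2 + 22.0398*c + 10.6929)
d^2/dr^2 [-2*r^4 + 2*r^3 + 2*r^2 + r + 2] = -24*r^2 + 12*r + 4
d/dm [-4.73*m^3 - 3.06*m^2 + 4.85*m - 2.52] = -14.19*m^2 - 6.12*m + 4.85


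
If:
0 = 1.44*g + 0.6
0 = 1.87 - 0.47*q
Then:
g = -0.42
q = 3.98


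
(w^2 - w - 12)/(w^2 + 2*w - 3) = (w - 4)/(w - 1)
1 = 1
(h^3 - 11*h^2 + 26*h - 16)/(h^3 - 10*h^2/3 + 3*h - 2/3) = 3*(h - 8)/(3*h - 1)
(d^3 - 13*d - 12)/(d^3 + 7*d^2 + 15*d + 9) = (d - 4)/(d + 3)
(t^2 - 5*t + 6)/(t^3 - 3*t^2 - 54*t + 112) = (t - 3)/(t^2 - t - 56)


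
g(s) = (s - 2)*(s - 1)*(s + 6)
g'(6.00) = 128.00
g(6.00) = 240.00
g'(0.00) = -16.00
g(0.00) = 12.00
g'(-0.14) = -16.78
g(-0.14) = 14.30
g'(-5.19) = 33.67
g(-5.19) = 36.05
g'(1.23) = -4.08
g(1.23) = -1.28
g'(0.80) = -9.28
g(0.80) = 1.63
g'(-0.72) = -18.76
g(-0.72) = 24.70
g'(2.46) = 16.91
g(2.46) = 5.68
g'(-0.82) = -18.90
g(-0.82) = 26.59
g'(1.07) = -6.15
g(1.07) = -0.46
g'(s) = (s - 2)*(s - 1) + (s - 2)*(s + 6) + (s - 1)*(s + 6) = 3*s^2 + 6*s - 16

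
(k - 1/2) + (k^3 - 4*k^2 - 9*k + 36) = k^3 - 4*k^2 - 8*k + 71/2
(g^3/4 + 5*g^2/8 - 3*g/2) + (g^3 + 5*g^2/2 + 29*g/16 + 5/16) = 5*g^3/4 + 25*g^2/8 + 5*g/16 + 5/16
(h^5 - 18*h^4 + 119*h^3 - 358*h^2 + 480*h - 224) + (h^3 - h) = h^5 - 18*h^4 + 120*h^3 - 358*h^2 + 479*h - 224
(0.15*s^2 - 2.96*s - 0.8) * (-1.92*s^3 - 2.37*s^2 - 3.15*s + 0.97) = -0.288*s^5 + 5.3277*s^4 + 8.0787*s^3 + 11.3655*s^2 - 0.3512*s - 0.776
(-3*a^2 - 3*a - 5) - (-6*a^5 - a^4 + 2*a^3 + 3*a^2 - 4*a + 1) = 6*a^5 + a^4 - 2*a^3 - 6*a^2 + a - 6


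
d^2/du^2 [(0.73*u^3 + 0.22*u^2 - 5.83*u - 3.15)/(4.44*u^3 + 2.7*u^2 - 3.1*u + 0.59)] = (-8.82849599999992*u^6 - 629.295408000001*u^5 - 1169.293536*u^4 - 842.365588*u^3 + 295.512036*u^2 + 264.951258*u - 71.680076)/(87.528384*u^9 + 159.68016*u^8 - 86.23368*u^7 - 168.400728*u^6 + 102.64572*u^5 + 42.01974*u^4 - 54.784108*u^3 + 19.82931*u^2 - 3.23733*u + 0.205379)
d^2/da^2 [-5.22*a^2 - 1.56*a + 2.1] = -10.4400000000000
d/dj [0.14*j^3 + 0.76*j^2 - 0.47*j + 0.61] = 0.42*j^2 + 1.52*j - 0.47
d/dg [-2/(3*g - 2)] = 6/(3*g - 2)^2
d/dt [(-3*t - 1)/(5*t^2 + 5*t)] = (3*t^2 + 2*t + 1)/(5*t^2*(t^2 + 2*t + 1))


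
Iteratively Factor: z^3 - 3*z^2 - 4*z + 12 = (z - 2)*(z^2 - z - 6) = (z - 2)*(z + 2)*(z - 3)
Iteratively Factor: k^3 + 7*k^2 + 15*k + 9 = (k + 3)*(k^2 + 4*k + 3) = (k + 3)^2*(k + 1)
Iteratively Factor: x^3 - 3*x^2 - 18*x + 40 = (x - 2)*(x^2 - x - 20) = (x - 2)*(x + 4)*(x - 5)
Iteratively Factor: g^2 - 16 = (g - 4)*(g + 4)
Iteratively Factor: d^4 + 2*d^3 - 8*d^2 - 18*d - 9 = (d + 1)*(d^3 + d^2 - 9*d - 9) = (d + 1)^2*(d^2 - 9) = (d - 3)*(d + 1)^2*(d + 3)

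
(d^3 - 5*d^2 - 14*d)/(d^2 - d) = (d^2 - 5*d - 14)/(d - 1)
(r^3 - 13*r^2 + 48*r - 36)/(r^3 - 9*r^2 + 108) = (r - 1)/(r + 3)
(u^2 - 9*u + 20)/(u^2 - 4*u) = (u - 5)/u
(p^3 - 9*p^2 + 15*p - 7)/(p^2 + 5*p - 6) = (p^2 - 8*p + 7)/(p + 6)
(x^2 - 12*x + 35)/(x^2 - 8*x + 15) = (x - 7)/(x - 3)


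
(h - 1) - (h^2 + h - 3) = 2 - h^2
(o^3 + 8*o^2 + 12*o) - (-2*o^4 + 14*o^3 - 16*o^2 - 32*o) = 2*o^4 - 13*o^3 + 24*o^2 + 44*o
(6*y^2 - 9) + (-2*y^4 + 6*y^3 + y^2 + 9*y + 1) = -2*y^4 + 6*y^3 + 7*y^2 + 9*y - 8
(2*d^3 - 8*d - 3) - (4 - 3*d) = 2*d^3 - 5*d - 7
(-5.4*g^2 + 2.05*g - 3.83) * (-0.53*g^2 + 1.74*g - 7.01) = 2.862*g^4 - 10.4825*g^3 + 43.4509*g^2 - 21.0347*g + 26.8483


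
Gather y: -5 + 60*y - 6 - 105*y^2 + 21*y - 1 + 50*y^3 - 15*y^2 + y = 50*y^3 - 120*y^2 + 82*y - 12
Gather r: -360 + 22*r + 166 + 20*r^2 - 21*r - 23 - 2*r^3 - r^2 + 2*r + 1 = -2*r^3 + 19*r^2 + 3*r - 216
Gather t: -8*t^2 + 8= 8 - 8*t^2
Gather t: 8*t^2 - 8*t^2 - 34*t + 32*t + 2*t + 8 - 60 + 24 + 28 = 0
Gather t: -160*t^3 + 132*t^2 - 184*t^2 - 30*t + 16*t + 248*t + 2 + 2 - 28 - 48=-160*t^3 - 52*t^2 + 234*t - 72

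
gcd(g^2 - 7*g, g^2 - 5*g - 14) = g - 7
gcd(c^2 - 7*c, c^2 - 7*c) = c^2 - 7*c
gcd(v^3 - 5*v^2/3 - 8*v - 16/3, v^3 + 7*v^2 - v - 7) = v + 1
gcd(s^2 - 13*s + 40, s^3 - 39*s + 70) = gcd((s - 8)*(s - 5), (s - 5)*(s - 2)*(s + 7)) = s - 5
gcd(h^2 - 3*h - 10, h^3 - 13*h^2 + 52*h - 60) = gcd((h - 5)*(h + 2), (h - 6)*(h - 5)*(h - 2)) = h - 5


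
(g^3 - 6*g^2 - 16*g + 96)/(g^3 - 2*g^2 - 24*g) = (g - 4)/g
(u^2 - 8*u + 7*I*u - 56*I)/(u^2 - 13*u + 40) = (u + 7*I)/(u - 5)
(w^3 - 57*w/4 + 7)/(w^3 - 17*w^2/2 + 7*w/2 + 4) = (4*w^3 - 57*w + 28)/(2*(2*w^3 - 17*w^2 + 7*w + 8))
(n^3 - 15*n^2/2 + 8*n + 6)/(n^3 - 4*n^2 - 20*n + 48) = (n + 1/2)/(n + 4)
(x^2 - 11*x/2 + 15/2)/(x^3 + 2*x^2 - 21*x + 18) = (x - 5/2)/(x^2 + 5*x - 6)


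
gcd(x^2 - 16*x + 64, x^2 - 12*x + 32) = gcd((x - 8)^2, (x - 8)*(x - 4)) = x - 8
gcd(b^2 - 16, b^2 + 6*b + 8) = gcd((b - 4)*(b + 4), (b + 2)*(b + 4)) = b + 4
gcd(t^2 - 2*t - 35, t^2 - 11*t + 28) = t - 7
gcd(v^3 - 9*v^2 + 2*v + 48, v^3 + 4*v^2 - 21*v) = v - 3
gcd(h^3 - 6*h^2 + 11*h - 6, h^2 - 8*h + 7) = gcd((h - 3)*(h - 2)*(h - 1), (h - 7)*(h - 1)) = h - 1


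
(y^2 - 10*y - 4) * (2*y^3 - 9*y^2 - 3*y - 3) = 2*y^5 - 29*y^4 + 79*y^3 + 63*y^2 + 42*y + 12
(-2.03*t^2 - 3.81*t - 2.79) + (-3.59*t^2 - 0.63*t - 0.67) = -5.62*t^2 - 4.44*t - 3.46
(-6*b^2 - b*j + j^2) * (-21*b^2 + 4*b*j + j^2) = 126*b^4 - 3*b^3*j - 31*b^2*j^2 + 3*b*j^3 + j^4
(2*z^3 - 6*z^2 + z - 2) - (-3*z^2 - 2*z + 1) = 2*z^3 - 3*z^2 + 3*z - 3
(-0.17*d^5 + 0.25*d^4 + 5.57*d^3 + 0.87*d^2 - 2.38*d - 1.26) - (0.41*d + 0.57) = -0.17*d^5 + 0.25*d^4 + 5.57*d^3 + 0.87*d^2 - 2.79*d - 1.83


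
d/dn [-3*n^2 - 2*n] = -6*n - 2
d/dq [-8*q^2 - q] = -16*q - 1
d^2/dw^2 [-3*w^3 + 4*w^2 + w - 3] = 8 - 18*w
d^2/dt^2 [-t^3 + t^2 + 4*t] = 2 - 6*t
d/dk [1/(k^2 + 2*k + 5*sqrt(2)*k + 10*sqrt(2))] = (-2*k - 5*sqrt(2) - 2)/(k^2 + 2*k + 5*sqrt(2)*k + 10*sqrt(2))^2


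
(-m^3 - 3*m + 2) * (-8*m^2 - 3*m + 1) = 8*m^5 + 3*m^4 + 23*m^3 - 7*m^2 - 9*m + 2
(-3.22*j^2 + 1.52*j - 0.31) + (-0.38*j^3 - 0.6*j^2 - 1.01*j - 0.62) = -0.38*j^3 - 3.82*j^2 + 0.51*j - 0.93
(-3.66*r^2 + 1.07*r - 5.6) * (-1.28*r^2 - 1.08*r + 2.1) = 4.6848*r^4 + 2.5832*r^3 - 1.6736*r^2 + 8.295*r - 11.76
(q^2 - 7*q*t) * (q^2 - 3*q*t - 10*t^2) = q^4 - 10*q^3*t + 11*q^2*t^2 + 70*q*t^3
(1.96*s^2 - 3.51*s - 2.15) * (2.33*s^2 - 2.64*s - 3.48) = 4.5668*s^4 - 13.3527*s^3 - 2.5639*s^2 + 17.8908*s + 7.482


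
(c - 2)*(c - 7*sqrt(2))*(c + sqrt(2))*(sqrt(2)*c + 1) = sqrt(2)*c^4 - 11*c^3 - 2*sqrt(2)*c^3 - 20*sqrt(2)*c^2 + 22*c^2 - 14*c + 40*sqrt(2)*c + 28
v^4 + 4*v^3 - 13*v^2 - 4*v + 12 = (v - 2)*(v - 1)*(v + 1)*(v + 6)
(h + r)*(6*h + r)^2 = 36*h^3 + 48*h^2*r + 13*h*r^2 + r^3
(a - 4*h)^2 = a^2 - 8*a*h + 16*h^2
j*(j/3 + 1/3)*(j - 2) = j^3/3 - j^2/3 - 2*j/3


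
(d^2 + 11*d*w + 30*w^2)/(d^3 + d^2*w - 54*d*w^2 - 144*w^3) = (-d - 5*w)/(-d^2 + 5*d*w + 24*w^2)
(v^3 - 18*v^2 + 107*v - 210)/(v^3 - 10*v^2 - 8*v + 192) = (v^2 - 12*v + 35)/(v^2 - 4*v - 32)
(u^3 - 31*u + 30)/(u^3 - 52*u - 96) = (-u^3 + 31*u - 30)/(-u^3 + 52*u + 96)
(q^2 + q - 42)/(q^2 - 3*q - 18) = (q + 7)/(q + 3)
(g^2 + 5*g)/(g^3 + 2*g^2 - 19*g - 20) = g/(g^2 - 3*g - 4)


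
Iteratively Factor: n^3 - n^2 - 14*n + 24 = (n - 3)*(n^2 + 2*n - 8) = (n - 3)*(n - 2)*(n + 4)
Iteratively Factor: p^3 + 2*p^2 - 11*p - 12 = (p + 1)*(p^2 + p - 12) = (p + 1)*(p + 4)*(p - 3)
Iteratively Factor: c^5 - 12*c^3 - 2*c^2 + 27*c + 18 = (c + 1)*(c^4 - c^3 - 11*c^2 + 9*c + 18) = (c + 1)^2*(c^3 - 2*c^2 - 9*c + 18) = (c - 2)*(c + 1)^2*(c^2 - 9) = (c - 2)*(c + 1)^2*(c + 3)*(c - 3)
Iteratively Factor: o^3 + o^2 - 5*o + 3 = (o + 3)*(o^2 - 2*o + 1) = (o - 1)*(o + 3)*(o - 1)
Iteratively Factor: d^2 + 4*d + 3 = (d + 1)*(d + 3)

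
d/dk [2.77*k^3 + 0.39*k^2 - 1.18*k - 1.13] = 8.31*k^2 + 0.78*k - 1.18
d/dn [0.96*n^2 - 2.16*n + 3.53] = 1.92*n - 2.16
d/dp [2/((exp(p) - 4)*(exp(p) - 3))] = (14 - 4*exp(p))*exp(p)/(exp(4*p) - 14*exp(3*p) + 73*exp(2*p) - 168*exp(p) + 144)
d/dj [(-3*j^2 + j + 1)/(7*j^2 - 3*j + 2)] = (2*j^2 - 26*j + 5)/(49*j^4 - 42*j^3 + 37*j^2 - 12*j + 4)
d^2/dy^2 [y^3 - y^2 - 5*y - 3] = 6*y - 2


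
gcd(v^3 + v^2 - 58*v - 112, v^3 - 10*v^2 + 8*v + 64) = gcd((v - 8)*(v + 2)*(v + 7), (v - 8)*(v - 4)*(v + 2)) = v^2 - 6*v - 16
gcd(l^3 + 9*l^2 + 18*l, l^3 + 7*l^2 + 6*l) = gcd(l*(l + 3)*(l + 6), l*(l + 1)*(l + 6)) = l^2 + 6*l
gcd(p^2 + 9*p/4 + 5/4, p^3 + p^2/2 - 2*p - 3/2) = p + 1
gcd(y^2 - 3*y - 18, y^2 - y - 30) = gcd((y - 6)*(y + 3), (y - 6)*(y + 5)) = y - 6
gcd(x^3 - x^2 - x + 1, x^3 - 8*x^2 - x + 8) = x^2 - 1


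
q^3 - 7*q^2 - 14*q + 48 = (q - 8)*(q - 2)*(q + 3)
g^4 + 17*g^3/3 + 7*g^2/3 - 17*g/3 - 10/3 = (g - 1)*(g + 2/3)*(g + 1)*(g + 5)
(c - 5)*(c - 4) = c^2 - 9*c + 20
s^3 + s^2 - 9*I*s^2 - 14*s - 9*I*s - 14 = (s + 1)*(s - 7*I)*(s - 2*I)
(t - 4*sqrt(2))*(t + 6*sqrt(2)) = t^2 + 2*sqrt(2)*t - 48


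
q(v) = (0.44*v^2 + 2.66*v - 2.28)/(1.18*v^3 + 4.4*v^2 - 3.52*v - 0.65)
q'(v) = (0.88*v + 2.66)/(1.18*v^3 + 4.4*v^2 - 3.52*v - 0.65) + (-3.54*v^2 - 8.8*v + 3.52)*(0.44*v^2 + 2.66*v - 2.28)/(1.18*v^3 + 4.4*v^2 - 3.52*v - 0.65)^2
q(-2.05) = -0.40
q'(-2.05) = -0.12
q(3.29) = 0.15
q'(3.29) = -0.05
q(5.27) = 0.09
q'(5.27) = -0.02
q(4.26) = 0.11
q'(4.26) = -0.03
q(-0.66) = -1.18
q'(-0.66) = -2.19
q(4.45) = 0.10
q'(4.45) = -0.03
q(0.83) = 1.72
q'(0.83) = -54.45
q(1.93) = 0.26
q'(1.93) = -0.14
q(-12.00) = -0.02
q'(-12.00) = -0.00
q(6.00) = 0.08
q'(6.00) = -0.01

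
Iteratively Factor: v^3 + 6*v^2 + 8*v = (v + 4)*(v^2 + 2*v) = v*(v + 4)*(v + 2)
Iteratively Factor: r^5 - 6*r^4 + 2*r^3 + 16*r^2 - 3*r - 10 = (r - 2)*(r^4 - 4*r^3 - 6*r^2 + 4*r + 5) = (r - 2)*(r + 1)*(r^3 - 5*r^2 - r + 5) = (r - 2)*(r - 1)*(r + 1)*(r^2 - 4*r - 5) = (r - 5)*(r - 2)*(r - 1)*(r + 1)*(r + 1)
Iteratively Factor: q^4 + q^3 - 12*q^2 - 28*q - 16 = (q + 2)*(q^3 - q^2 - 10*q - 8) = (q + 2)^2*(q^2 - 3*q - 4) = (q + 1)*(q + 2)^2*(q - 4)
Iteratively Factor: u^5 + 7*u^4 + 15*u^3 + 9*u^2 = (u + 1)*(u^4 + 6*u^3 + 9*u^2) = u*(u + 1)*(u^3 + 6*u^2 + 9*u) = u*(u + 1)*(u + 3)*(u^2 + 3*u) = u^2*(u + 1)*(u + 3)*(u + 3)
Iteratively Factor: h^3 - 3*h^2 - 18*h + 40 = (h - 2)*(h^2 - h - 20) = (h - 2)*(h + 4)*(h - 5)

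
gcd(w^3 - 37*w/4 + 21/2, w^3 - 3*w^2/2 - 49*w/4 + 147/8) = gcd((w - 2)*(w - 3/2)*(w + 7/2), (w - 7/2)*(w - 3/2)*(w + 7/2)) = w^2 + 2*w - 21/4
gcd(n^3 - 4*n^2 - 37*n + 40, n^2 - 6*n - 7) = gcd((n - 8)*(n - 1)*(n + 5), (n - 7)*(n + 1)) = 1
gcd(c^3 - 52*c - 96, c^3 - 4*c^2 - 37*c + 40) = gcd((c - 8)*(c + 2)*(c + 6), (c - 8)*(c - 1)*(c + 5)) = c - 8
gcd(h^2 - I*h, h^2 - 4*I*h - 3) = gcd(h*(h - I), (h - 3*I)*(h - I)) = h - I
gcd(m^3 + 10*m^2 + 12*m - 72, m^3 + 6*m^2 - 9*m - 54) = m + 6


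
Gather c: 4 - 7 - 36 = -39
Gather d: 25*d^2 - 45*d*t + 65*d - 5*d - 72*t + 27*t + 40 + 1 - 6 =25*d^2 + d*(60 - 45*t) - 45*t + 35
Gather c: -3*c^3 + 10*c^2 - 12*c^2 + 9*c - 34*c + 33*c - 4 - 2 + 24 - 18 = -3*c^3 - 2*c^2 + 8*c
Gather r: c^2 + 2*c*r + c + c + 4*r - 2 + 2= c^2 + 2*c + r*(2*c + 4)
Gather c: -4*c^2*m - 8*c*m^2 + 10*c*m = -4*c^2*m + c*(-8*m^2 + 10*m)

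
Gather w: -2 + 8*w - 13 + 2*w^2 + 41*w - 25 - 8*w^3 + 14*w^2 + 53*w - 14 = -8*w^3 + 16*w^2 + 102*w - 54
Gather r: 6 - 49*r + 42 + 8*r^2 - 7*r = 8*r^2 - 56*r + 48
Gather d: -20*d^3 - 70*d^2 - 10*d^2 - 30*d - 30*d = -20*d^3 - 80*d^2 - 60*d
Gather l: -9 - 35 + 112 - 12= 56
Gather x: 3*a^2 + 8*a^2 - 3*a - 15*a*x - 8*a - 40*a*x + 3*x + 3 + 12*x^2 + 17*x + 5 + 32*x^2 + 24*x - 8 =11*a^2 - 11*a + 44*x^2 + x*(44 - 55*a)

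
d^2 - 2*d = d*(d - 2)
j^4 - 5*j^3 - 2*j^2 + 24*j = j*(j - 4)*(j - 3)*(j + 2)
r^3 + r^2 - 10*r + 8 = (r - 2)*(r - 1)*(r + 4)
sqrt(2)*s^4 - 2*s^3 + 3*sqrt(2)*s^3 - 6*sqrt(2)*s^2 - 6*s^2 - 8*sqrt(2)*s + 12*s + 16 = (s - 2)*(s + 4)*(s - sqrt(2))*(sqrt(2)*s + sqrt(2))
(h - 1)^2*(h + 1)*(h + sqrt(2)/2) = h^4 - h^3 + sqrt(2)*h^3/2 - h^2 - sqrt(2)*h^2/2 - sqrt(2)*h/2 + h + sqrt(2)/2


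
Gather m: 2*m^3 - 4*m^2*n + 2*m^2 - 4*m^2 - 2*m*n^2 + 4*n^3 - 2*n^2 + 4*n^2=2*m^3 + m^2*(-4*n - 2) - 2*m*n^2 + 4*n^3 + 2*n^2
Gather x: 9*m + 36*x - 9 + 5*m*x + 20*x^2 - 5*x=9*m + 20*x^2 + x*(5*m + 31) - 9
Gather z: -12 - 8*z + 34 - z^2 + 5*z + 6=-z^2 - 3*z + 28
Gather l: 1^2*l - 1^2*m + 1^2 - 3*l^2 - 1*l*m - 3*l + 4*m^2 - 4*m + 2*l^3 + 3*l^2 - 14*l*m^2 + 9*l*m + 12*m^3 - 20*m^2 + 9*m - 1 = 2*l^3 + l*(-14*m^2 + 8*m - 2) + 12*m^3 - 16*m^2 + 4*m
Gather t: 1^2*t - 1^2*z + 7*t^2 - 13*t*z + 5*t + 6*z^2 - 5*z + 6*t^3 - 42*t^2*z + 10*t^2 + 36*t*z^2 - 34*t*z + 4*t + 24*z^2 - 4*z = 6*t^3 + t^2*(17 - 42*z) + t*(36*z^2 - 47*z + 10) + 30*z^2 - 10*z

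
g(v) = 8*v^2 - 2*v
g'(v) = 16*v - 2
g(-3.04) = 80.01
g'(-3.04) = -50.64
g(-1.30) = 16.12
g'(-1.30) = -22.80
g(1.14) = 8.12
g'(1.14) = 16.24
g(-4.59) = 177.72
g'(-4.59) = -75.44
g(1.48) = 14.56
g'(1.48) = 21.68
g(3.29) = 80.01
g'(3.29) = 50.64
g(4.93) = 184.58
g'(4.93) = 76.88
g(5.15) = 201.88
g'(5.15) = 80.40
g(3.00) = 66.00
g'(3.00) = 46.00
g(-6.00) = 300.00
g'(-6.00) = -98.00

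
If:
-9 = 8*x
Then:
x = -9/8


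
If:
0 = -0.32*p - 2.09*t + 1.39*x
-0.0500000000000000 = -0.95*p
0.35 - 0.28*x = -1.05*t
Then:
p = 0.05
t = -0.55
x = -0.82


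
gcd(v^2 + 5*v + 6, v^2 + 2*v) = v + 2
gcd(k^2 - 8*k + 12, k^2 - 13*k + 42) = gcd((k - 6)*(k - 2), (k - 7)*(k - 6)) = k - 6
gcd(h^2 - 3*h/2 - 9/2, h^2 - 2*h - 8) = 1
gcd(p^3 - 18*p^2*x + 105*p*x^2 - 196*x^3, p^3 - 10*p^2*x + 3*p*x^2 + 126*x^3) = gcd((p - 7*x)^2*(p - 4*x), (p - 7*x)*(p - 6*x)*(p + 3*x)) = -p + 7*x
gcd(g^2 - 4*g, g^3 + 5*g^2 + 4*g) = g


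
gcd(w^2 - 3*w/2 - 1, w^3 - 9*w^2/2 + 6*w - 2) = w - 2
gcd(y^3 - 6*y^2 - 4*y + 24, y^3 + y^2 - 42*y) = y - 6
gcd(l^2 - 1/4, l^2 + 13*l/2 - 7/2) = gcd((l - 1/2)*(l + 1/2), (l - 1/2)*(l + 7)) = l - 1/2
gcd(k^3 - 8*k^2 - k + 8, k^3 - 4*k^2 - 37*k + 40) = k^2 - 9*k + 8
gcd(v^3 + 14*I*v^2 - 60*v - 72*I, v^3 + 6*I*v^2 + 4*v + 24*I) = v^2 + 8*I*v - 12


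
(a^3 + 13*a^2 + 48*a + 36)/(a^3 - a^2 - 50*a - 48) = (a + 6)/(a - 8)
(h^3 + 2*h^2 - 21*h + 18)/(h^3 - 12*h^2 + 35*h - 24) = (h + 6)/(h - 8)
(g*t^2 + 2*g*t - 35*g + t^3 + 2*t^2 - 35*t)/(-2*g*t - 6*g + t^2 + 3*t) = (-g*t^2 - 2*g*t + 35*g - t^3 - 2*t^2 + 35*t)/(2*g*t + 6*g - t^2 - 3*t)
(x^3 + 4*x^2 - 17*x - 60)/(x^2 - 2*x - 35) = (x^2 - x - 12)/(x - 7)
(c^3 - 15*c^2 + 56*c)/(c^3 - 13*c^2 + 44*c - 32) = c*(c - 7)/(c^2 - 5*c + 4)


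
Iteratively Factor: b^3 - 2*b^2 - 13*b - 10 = (b - 5)*(b^2 + 3*b + 2) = (b - 5)*(b + 1)*(b + 2)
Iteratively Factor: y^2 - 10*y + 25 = (y - 5)*(y - 5)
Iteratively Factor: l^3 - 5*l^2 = (l)*(l^2 - 5*l) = l^2*(l - 5)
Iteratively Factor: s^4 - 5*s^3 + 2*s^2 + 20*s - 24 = (s - 2)*(s^3 - 3*s^2 - 4*s + 12) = (s - 2)^2*(s^2 - s - 6) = (s - 3)*(s - 2)^2*(s + 2)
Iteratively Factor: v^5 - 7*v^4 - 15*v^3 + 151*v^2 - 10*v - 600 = (v + 4)*(v^4 - 11*v^3 + 29*v^2 + 35*v - 150) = (v - 5)*(v + 4)*(v^3 - 6*v^2 - v + 30) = (v - 5)*(v + 2)*(v + 4)*(v^2 - 8*v + 15) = (v - 5)^2*(v + 2)*(v + 4)*(v - 3)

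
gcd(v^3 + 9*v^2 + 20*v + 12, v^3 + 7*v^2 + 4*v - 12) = v^2 + 8*v + 12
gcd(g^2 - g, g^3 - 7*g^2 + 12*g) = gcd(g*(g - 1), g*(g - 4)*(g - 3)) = g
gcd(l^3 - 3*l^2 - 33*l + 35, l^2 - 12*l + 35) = l - 7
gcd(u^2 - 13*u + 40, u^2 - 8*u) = u - 8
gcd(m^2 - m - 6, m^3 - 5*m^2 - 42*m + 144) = m - 3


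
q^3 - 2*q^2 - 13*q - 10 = (q - 5)*(q + 1)*(q + 2)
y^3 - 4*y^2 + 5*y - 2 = (y - 2)*(y - 1)^2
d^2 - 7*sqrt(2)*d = d*(d - 7*sqrt(2))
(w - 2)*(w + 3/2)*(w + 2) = w^3 + 3*w^2/2 - 4*w - 6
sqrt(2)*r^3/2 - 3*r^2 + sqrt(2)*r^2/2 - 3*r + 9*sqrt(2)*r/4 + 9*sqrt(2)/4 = (r - 3*sqrt(2)/2)^2*(sqrt(2)*r/2 + sqrt(2)/2)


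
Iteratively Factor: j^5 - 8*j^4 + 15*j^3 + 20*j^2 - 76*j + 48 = (j + 2)*(j^4 - 10*j^3 + 35*j^2 - 50*j + 24) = (j - 4)*(j + 2)*(j^3 - 6*j^2 + 11*j - 6) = (j - 4)*(j - 3)*(j + 2)*(j^2 - 3*j + 2) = (j - 4)*(j - 3)*(j - 2)*(j + 2)*(j - 1)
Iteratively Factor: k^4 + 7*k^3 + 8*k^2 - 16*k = (k - 1)*(k^3 + 8*k^2 + 16*k) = (k - 1)*(k + 4)*(k^2 + 4*k) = (k - 1)*(k + 4)^2*(k)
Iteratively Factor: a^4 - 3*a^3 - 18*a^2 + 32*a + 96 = (a - 4)*(a^3 + a^2 - 14*a - 24) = (a - 4)*(a + 2)*(a^2 - a - 12) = (a - 4)^2*(a + 2)*(a + 3)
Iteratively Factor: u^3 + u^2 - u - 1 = (u + 1)*(u^2 - 1) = (u + 1)^2*(u - 1)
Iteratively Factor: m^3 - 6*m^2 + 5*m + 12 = (m - 4)*(m^2 - 2*m - 3) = (m - 4)*(m - 3)*(m + 1)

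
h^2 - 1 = (h - 1)*(h + 1)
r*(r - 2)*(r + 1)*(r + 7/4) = r^4 + 3*r^3/4 - 15*r^2/4 - 7*r/2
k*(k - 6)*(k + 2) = k^3 - 4*k^2 - 12*k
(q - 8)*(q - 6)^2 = q^3 - 20*q^2 + 132*q - 288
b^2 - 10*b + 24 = (b - 6)*(b - 4)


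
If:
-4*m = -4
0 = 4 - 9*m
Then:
No Solution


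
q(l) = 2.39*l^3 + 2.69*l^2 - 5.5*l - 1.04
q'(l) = 7.17*l^2 + 5.38*l - 5.5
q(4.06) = 180.92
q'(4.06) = 134.53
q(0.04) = -1.26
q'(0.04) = -5.27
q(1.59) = 6.62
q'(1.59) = 21.18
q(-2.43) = -6.08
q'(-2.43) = 23.76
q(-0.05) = -0.76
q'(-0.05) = -5.75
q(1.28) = 1.34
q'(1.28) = 13.13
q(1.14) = -0.27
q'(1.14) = 9.95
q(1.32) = 1.88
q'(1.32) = 14.09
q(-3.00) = -24.86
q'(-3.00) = 42.89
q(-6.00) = -387.44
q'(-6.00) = 220.34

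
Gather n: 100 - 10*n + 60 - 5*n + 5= 165 - 15*n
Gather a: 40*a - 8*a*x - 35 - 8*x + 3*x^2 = a*(40 - 8*x) + 3*x^2 - 8*x - 35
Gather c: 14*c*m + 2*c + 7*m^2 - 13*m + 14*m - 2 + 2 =c*(14*m + 2) + 7*m^2 + m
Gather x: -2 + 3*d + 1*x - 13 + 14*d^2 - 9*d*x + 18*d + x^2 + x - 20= 14*d^2 + 21*d + x^2 + x*(2 - 9*d) - 35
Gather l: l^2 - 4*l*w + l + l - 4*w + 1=l^2 + l*(2 - 4*w) - 4*w + 1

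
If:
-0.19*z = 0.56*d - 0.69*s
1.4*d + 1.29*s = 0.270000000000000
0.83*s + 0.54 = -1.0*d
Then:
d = -7.19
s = 8.02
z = 50.31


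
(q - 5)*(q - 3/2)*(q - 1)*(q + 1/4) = q^4 - 29*q^3/4 + 97*q^2/8 - 4*q - 15/8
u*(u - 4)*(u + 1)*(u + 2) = u^4 - u^3 - 10*u^2 - 8*u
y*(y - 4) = y^2 - 4*y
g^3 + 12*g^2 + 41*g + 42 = (g + 2)*(g + 3)*(g + 7)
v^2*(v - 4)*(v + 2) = v^4 - 2*v^3 - 8*v^2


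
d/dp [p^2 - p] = 2*p - 1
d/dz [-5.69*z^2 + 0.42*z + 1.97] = 0.42 - 11.38*z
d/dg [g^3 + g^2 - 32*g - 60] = 3*g^2 + 2*g - 32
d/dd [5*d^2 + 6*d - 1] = 10*d + 6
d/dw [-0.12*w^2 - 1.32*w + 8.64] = -0.24*w - 1.32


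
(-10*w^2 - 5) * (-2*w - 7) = 20*w^3 + 70*w^2 + 10*w + 35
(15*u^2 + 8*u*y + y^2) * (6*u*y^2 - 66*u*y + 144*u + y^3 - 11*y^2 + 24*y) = 90*u^3*y^2 - 990*u^3*y + 2160*u^3 + 63*u^2*y^3 - 693*u^2*y^2 + 1512*u^2*y + 14*u*y^4 - 154*u*y^3 + 336*u*y^2 + y^5 - 11*y^4 + 24*y^3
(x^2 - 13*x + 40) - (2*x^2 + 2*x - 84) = -x^2 - 15*x + 124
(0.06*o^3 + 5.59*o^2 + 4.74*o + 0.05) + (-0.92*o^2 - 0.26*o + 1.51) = 0.06*o^3 + 4.67*o^2 + 4.48*o + 1.56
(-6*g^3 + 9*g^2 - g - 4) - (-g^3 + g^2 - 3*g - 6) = -5*g^3 + 8*g^2 + 2*g + 2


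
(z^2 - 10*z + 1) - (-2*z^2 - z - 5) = 3*z^2 - 9*z + 6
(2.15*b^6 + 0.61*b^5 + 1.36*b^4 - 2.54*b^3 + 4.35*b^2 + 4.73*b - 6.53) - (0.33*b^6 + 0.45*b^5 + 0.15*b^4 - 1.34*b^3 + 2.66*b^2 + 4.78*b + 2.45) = 1.82*b^6 + 0.16*b^5 + 1.21*b^4 - 1.2*b^3 + 1.69*b^2 - 0.0499999999999998*b - 8.98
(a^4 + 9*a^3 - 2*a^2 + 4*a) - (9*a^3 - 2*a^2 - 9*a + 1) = a^4 + 13*a - 1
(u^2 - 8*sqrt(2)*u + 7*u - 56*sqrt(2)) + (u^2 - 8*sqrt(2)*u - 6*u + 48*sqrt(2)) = 2*u^2 - 16*sqrt(2)*u + u - 8*sqrt(2)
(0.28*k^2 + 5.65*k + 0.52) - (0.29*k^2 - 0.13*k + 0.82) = -0.00999999999999995*k^2 + 5.78*k - 0.3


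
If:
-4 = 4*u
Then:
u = -1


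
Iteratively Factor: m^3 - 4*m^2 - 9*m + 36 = (m - 3)*(m^2 - m - 12) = (m - 4)*(m - 3)*(m + 3)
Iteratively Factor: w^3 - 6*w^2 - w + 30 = (w + 2)*(w^2 - 8*w + 15) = (w - 5)*(w + 2)*(w - 3)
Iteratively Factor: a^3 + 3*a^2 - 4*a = (a + 4)*(a^2 - a) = (a - 1)*(a + 4)*(a)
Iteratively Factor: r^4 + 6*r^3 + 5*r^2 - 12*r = (r + 4)*(r^3 + 2*r^2 - 3*r) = r*(r + 4)*(r^2 + 2*r - 3) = r*(r + 3)*(r + 4)*(r - 1)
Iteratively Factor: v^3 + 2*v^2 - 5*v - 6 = (v + 1)*(v^2 + v - 6) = (v + 1)*(v + 3)*(v - 2)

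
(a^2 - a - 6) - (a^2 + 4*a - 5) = -5*a - 1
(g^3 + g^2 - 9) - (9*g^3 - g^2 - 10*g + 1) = -8*g^3 + 2*g^2 + 10*g - 10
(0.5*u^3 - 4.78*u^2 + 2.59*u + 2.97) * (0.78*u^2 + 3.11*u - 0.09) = 0.39*u^5 - 2.1734*u^4 - 12.8906*u^3 + 10.8017*u^2 + 9.0036*u - 0.2673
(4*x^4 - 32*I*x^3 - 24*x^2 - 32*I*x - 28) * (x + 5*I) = 4*x^5 - 12*I*x^4 + 136*x^3 - 152*I*x^2 + 132*x - 140*I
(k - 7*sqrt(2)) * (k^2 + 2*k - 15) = k^3 - 7*sqrt(2)*k^2 + 2*k^2 - 14*sqrt(2)*k - 15*k + 105*sqrt(2)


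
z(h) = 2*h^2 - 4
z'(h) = 4*h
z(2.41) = 7.62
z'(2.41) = 9.64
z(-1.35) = -0.36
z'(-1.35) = -5.40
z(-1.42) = 0.03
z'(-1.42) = -5.68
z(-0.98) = -2.08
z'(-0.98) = -3.92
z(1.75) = 2.12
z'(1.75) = 7.00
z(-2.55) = 9.00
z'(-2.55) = -10.20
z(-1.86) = 2.92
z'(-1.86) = -7.44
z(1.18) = -1.22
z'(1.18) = 4.72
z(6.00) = 68.00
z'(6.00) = 24.00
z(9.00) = 158.00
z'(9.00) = 36.00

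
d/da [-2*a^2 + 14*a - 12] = 14 - 4*a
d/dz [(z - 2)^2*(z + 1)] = 3*z*(z - 2)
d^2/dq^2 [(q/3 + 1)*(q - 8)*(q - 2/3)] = 2*q - 34/9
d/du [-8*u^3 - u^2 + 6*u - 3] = -24*u^2 - 2*u + 6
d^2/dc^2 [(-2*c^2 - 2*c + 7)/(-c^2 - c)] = 14*(-3*c^2 - 3*c - 1)/(c^3*(c^3 + 3*c^2 + 3*c + 1))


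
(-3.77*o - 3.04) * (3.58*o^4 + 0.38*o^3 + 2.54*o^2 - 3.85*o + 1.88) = -13.4966*o^5 - 12.3158*o^4 - 10.731*o^3 + 6.7929*o^2 + 4.6164*o - 5.7152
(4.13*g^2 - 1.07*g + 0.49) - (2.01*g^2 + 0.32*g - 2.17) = 2.12*g^2 - 1.39*g + 2.66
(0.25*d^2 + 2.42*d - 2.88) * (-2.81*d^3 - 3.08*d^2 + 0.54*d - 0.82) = -0.7025*d^5 - 7.5702*d^4 + 0.7742*d^3 + 9.9722*d^2 - 3.5396*d + 2.3616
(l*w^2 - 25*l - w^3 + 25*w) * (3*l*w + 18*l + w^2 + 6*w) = 3*l^2*w^3 + 18*l^2*w^2 - 75*l^2*w - 450*l^2 - 2*l*w^4 - 12*l*w^3 + 50*l*w^2 + 300*l*w - w^5 - 6*w^4 + 25*w^3 + 150*w^2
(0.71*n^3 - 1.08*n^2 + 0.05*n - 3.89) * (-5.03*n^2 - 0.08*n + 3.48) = -3.5713*n^5 + 5.3756*n^4 + 2.3057*n^3 + 15.8043*n^2 + 0.4852*n - 13.5372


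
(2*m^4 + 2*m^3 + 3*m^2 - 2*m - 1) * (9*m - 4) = 18*m^5 + 10*m^4 + 19*m^3 - 30*m^2 - m + 4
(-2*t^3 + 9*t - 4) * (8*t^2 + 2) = -16*t^5 + 68*t^3 - 32*t^2 + 18*t - 8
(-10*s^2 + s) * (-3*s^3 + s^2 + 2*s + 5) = 30*s^5 - 13*s^4 - 19*s^3 - 48*s^2 + 5*s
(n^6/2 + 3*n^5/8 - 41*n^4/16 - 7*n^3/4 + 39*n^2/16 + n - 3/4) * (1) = n^6/2 + 3*n^5/8 - 41*n^4/16 - 7*n^3/4 + 39*n^2/16 + n - 3/4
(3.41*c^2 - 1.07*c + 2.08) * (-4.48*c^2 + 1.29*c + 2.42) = -15.2768*c^4 + 9.1925*c^3 - 2.4465*c^2 + 0.0938000000000003*c + 5.0336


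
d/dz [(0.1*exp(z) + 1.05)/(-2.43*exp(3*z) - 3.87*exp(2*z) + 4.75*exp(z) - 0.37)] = (0.486*exp(3*z) + 8.0415*exp(2*z) + 8.127*exp(z) - 5.0245)*exp(z)/(5.9049*exp(6*z) + 18.8082*exp(5*z) - 8.1081*exp(4*z) - 34.9668*exp(3*z) + 25.4263*exp(2*z) - 3.515*exp(z) + 0.1369)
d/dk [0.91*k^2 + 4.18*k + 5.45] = 1.82*k + 4.18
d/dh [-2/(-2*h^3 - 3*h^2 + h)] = 2*(-6*h^2 - 6*h + 1)/(h^2*(2*h^2 + 3*h - 1)^2)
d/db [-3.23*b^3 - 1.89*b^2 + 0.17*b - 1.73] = -9.69*b^2 - 3.78*b + 0.17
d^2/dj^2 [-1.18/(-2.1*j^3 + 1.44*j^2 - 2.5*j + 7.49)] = ((3.3984 - 14.868*j)*(2.1*j^3 - 1.44*j^2 + 2.5*j - 7.49) + 1.18*(6.3*j^2 - 2.88*j + 2.5)*(12.6*j^2 - 5.76*j + 5.0))/(2.1*j^3 - 1.44*j^2 + 2.5*j - 7.49)^3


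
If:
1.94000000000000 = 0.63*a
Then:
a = 3.08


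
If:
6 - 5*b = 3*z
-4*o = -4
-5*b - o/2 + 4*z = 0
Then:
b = 9/14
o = 1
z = 13/14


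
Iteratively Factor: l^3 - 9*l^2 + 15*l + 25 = (l + 1)*(l^2 - 10*l + 25) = (l - 5)*(l + 1)*(l - 5)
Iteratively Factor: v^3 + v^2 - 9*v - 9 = (v + 1)*(v^2 - 9) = (v + 1)*(v + 3)*(v - 3)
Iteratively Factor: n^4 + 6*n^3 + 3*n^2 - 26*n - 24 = (n + 4)*(n^3 + 2*n^2 - 5*n - 6) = (n + 1)*(n + 4)*(n^2 + n - 6) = (n + 1)*(n + 3)*(n + 4)*(n - 2)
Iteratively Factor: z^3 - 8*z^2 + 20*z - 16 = (z - 2)*(z^2 - 6*z + 8) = (z - 2)^2*(z - 4)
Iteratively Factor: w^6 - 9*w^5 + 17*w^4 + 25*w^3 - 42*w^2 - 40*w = (w + 1)*(w^5 - 10*w^4 + 27*w^3 - 2*w^2 - 40*w) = (w - 4)*(w + 1)*(w^4 - 6*w^3 + 3*w^2 + 10*w) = w*(w - 4)*(w + 1)*(w^3 - 6*w^2 + 3*w + 10) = w*(w - 5)*(w - 4)*(w + 1)*(w^2 - w - 2) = w*(w - 5)*(w - 4)*(w + 1)^2*(w - 2)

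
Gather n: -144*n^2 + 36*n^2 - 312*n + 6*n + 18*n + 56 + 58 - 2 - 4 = -108*n^2 - 288*n + 108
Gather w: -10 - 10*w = -10*w - 10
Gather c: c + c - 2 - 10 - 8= 2*c - 20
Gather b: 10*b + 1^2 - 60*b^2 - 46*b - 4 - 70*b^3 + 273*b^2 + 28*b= -70*b^3 + 213*b^2 - 8*b - 3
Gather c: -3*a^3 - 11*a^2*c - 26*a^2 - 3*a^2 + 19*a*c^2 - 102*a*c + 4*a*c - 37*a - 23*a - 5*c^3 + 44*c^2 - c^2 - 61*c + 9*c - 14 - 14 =-3*a^3 - 29*a^2 - 60*a - 5*c^3 + c^2*(19*a + 43) + c*(-11*a^2 - 98*a - 52) - 28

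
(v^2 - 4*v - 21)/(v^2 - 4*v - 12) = (-v^2 + 4*v + 21)/(-v^2 + 4*v + 12)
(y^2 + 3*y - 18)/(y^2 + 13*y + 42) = (y - 3)/(y + 7)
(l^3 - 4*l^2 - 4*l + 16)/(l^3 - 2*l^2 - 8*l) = (l - 2)/l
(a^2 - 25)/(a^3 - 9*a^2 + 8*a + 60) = (a + 5)/(a^2 - 4*a - 12)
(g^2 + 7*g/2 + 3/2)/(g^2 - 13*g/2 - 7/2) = (g + 3)/(g - 7)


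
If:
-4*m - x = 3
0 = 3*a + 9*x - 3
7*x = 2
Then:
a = 1/7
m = -23/28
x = 2/7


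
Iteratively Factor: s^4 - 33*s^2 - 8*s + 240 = (s + 4)*(s^3 - 4*s^2 - 17*s + 60) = (s - 5)*(s + 4)*(s^2 + s - 12) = (s - 5)*(s + 4)^2*(s - 3)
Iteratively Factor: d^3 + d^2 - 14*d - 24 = (d + 2)*(d^2 - d - 12) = (d - 4)*(d + 2)*(d + 3)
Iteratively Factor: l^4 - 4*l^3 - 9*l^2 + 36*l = (l - 3)*(l^3 - l^2 - 12*l) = l*(l - 3)*(l^2 - l - 12) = l*(l - 4)*(l - 3)*(l + 3)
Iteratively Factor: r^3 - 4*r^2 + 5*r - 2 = (r - 1)*(r^2 - 3*r + 2) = (r - 1)^2*(r - 2)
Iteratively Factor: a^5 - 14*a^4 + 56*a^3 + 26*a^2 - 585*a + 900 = (a - 5)*(a^4 - 9*a^3 + 11*a^2 + 81*a - 180) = (a - 5)^2*(a^3 - 4*a^2 - 9*a + 36) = (a - 5)^2*(a - 3)*(a^2 - a - 12) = (a - 5)^2*(a - 3)*(a + 3)*(a - 4)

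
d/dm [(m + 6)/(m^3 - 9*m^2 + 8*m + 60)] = (m^3 - 9*m^2 + 8*m - (m + 6)*(3*m^2 - 18*m + 8) + 60)/(m^3 - 9*m^2 + 8*m + 60)^2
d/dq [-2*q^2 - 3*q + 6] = -4*q - 3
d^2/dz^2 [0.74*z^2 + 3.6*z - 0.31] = 1.48000000000000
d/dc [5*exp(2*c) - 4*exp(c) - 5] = (10*exp(c) - 4)*exp(c)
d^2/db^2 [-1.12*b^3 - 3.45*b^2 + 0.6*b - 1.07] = -6.72*b - 6.9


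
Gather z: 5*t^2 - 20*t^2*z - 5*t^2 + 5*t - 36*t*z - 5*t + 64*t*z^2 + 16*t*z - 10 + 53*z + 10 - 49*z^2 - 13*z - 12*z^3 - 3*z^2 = -12*z^3 + z^2*(64*t - 52) + z*(-20*t^2 - 20*t + 40)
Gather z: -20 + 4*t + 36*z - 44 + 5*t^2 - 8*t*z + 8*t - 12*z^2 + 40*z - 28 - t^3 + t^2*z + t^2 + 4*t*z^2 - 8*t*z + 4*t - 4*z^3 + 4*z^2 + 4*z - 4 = -t^3 + 6*t^2 + 16*t - 4*z^3 + z^2*(4*t - 8) + z*(t^2 - 16*t + 80) - 96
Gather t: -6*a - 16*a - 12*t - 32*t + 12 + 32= -22*a - 44*t + 44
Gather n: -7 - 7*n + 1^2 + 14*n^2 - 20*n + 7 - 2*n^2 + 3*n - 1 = 12*n^2 - 24*n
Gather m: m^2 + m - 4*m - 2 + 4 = m^2 - 3*m + 2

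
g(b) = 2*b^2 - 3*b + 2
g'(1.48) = 2.92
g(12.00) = 254.00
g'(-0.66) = -5.64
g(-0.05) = 2.16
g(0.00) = 2.00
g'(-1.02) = -7.08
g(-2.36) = 20.22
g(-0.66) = 4.85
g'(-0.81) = -6.24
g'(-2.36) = -12.44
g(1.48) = 1.94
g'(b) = 4*b - 3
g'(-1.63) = -9.52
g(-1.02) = 7.14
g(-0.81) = 5.74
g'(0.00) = -3.00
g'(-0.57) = -5.28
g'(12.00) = 45.00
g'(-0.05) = -3.20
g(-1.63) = 12.20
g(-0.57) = 4.36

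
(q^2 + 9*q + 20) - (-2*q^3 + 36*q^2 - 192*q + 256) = 2*q^3 - 35*q^2 + 201*q - 236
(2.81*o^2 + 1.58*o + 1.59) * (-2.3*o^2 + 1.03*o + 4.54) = -6.463*o^4 - 0.7397*o^3 + 10.7278*o^2 + 8.8109*o + 7.2186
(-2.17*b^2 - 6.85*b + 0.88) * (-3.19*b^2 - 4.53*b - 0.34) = 6.9223*b^4 + 31.6816*b^3 + 28.9611*b^2 - 1.6574*b - 0.2992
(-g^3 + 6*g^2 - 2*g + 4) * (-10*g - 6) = 10*g^4 - 54*g^3 - 16*g^2 - 28*g - 24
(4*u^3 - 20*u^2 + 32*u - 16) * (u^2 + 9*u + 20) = 4*u^5 + 16*u^4 - 68*u^3 - 128*u^2 + 496*u - 320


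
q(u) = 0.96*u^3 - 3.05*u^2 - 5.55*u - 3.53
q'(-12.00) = 482.37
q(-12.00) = -2035.01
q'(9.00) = 172.83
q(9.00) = 399.31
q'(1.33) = -8.57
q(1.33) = -14.05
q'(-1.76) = 14.11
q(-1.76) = -8.44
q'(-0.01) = -5.49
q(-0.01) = -3.47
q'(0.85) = -8.65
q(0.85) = -9.86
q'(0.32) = -7.21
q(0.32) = -5.59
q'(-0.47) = -2.05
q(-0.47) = -1.69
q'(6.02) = 62.10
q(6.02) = 61.97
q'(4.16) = 18.91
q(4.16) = -10.29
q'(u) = 2.88*u^2 - 6.1*u - 5.55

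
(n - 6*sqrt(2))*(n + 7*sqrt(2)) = n^2 + sqrt(2)*n - 84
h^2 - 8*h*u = h*(h - 8*u)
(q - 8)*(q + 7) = q^2 - q - 56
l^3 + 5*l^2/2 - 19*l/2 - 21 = (l - 3)*(l + 2)*(l + 7/2)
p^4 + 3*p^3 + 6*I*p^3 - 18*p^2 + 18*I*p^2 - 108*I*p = p*(p - 3)*(p + 6)*(p + 6*I)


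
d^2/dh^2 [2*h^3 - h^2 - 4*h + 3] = 12*h - 2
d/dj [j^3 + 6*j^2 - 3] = 3*j*(j + 4)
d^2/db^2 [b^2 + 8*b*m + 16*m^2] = 2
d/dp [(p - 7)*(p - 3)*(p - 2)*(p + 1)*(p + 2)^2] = 6*p^5 - 35*p^4 - 44*p^3 + 213*p^2 + 140*p - 172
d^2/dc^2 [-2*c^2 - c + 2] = -4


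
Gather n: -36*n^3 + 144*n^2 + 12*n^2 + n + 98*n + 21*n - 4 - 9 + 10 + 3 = -36*n^3 + 156*n^2 + 120*n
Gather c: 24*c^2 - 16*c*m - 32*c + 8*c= 24*c^2 + c*(-16*m - 24)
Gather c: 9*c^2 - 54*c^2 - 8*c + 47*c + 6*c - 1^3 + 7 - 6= -45*c^2 + 45*c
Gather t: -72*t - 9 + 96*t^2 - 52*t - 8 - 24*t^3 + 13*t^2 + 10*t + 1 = -24*t^3 + 109*t^2 - 114*t - 16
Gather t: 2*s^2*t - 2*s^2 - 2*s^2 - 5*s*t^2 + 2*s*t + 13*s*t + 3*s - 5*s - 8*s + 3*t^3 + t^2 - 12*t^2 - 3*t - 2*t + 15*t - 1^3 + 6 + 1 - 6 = -4*s^2 - 10*s + 3*t^3 + t^2*(-5*s - 11) + t*(2*s^2 + 15*s + 10)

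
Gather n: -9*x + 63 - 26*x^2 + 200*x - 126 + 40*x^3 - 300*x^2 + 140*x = 40*x^3 - 326*x^2 + 331*x - 63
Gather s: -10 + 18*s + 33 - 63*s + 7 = 30 - 45*s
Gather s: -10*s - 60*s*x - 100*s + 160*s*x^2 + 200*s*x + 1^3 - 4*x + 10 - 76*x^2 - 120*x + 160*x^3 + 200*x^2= s*(160*x^2 + 140*x - 110) + 160*x^3 + 124*x^2 - 124*x + 11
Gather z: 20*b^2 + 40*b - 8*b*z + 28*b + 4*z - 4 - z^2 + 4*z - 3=20*b^2 + 68*b - z^2 + z*(8 - 8*b) - 7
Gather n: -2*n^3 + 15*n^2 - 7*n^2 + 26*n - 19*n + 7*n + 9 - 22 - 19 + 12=-2*n^3 + 8*n^2 + 14*n - 20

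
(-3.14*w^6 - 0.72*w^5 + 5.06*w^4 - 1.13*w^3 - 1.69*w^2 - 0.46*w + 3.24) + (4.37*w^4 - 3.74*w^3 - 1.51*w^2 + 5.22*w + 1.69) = -3.14*w^6 - 0.72*w^5 + 9.43*w^4 - 4.87*w^3 - 3.2*w^2 + 4.76*w + 4.93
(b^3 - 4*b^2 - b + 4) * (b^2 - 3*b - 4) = b^5 - 7*b^4 + 7*b^3 + 23*b^2 - 8*b - 16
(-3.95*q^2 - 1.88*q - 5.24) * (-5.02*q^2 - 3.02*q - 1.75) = 19.829*q^4 + 21.3666*q^3 + 38.8949*q^2 + 19.1148*q + 9.17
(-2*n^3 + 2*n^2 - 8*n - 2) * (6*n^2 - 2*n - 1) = -12*n^5 + 16*n^4 - 50*n^3 + 2*n^2 + 12*n + 2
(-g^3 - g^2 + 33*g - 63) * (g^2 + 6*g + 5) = -g^5 - 7*g^4 + 22*g^3 + 130*g^2 - 213*g - 315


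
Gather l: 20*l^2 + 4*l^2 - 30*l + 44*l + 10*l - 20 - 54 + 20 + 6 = 24*l^2 + 24*l - 48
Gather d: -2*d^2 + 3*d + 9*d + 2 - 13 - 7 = -2*d^2 + 12*d - 18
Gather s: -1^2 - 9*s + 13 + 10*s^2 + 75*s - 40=10*s^2 + 66*s - 28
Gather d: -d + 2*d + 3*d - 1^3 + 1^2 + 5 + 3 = 4*d + 8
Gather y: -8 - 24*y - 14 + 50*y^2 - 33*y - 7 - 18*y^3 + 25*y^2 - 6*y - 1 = -18*y^3 + 75*y^2 - 63*y - 30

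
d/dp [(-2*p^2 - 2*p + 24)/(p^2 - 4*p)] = 2*(5*p^2 - 24*p + 48)/(p^2*(p^2 - 8*p + 16))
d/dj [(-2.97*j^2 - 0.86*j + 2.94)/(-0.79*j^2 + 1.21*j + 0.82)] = (-4.2731*j^2 - 0.2256*j - 4.2626)/(0.6241*j^4 - 1.9118*j^3 + 0.1685*j^2 + 1.9844*j + 0.6724)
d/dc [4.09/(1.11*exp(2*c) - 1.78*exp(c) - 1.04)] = (7.2802 - 9.0798*exp(c))*exp(c)/(-1.11*exp(2*c) + 1.78*exp(c) + 1.04)^2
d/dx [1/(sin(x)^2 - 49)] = -2*sin(x)*cos(x)/(sin(x)^2 - 49)^2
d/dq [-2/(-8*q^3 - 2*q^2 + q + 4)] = 2*(-24*q^2 - 4*q + 1)/(8*q^3 + 2*q^2 - q - 4)^2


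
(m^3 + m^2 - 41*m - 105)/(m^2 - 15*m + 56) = (m^2 + 8*m + 15)/(m - 8)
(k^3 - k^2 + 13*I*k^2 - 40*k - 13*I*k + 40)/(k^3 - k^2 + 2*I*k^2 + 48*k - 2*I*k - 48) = (k + 5*I)/(k - 6*I)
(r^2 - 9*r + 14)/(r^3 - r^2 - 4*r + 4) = (r - 7)/(r^2 + r - 2)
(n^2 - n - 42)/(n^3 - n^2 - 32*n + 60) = (n - 7)/(n^2 - 7*n + 10)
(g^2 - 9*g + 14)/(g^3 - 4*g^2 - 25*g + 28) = (g - 2)/(g^2 + 3*g - 4)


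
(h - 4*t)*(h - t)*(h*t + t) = h^3*t - 5*h^2*t^2 + h^2*t + 4*h*t^3 - 5*h*t^2 + 4*t^3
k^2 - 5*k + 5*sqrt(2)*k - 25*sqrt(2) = (k - 5)*(k + 5*sqrt(2))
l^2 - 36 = (l - 6)*(l + 6)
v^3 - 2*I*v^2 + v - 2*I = (v - 2*I)*(v - I)*(v + I)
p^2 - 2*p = p*(p - 2)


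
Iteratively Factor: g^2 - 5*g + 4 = (g - 4)*(g - 1)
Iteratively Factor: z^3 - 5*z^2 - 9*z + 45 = (z - 3)*(z^2 - 2*z - 15) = (z - 3)*(z + 3)*(z - 5)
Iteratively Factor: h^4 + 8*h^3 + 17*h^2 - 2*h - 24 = (h + 4)*(h^3 + 4*h^2 + h - 6) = (h + 2)*(h + 4)*(h^2 + 2*h - 3) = (h - 1)*(h + 2)*(h + 4)*(h + 3)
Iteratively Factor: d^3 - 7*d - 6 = (d + 2)*(d^2 - 2*d - 3) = (d - 3)*(d + 2)*(d + 1)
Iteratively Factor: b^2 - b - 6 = (b + 2)*(b - 3)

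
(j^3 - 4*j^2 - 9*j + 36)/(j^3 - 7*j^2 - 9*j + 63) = (j - 4)/(j - 7)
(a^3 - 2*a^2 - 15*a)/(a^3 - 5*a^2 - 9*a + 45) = a/(a - 3)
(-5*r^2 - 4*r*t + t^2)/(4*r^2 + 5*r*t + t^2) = (-5*r + t)/(4*r + t)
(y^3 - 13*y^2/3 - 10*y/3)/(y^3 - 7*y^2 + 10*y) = (y + 2/3)/(y - 2)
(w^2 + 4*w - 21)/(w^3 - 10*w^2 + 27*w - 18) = (w + 7)/(w^2 - 7*w + 6)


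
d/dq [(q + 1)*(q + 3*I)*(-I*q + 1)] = -3*I*q^2 + 2*q*(4 - I) + 4 + 3*I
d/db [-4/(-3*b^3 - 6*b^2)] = 4*(-3*b - 4)/(3*b^3*(b + 2)^2)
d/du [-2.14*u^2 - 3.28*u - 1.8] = -4.28*u - 3.28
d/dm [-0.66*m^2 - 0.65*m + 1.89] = -1.32*m - 0.65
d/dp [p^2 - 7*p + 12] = 2*p - 7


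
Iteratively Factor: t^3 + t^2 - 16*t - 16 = (t + 4)*(t^2 - 3*t - 4) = (t + 1)*(t + 4)*(t - 4)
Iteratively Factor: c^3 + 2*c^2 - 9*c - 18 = (c + 3)*(c^2 - c - 6) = (c - 3)*(c + 3)*(c + 2)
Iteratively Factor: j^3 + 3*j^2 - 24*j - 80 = (j + 4)*(j^2 - j - 20) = (j - 5)*(j + 4)*(j + 4)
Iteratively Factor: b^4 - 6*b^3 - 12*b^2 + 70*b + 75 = (b + 3)*(b^3 - 9*b^2 + 15*b + 25) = (b + 1)*(b + 3)*(b^2 - 10*b + 25) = (b - 5)*(b + 1)*(b + 3)*(b - 5)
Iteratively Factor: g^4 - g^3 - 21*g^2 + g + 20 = (g + 1)*(g^3 - 2*g^2 - 19*g + 20) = (g + 1)*(g + 4)*(g^2 - 6*g + 5) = (g - 5)*(g + 1)*(g + 4)*(g - 1)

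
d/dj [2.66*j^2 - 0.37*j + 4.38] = 5.32*j - 0.37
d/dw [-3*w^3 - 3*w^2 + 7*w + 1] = -9*w^2 - 6*w + 7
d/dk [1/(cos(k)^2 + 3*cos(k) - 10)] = (2*cos(k) + 3)*sin(k)/(cos(k)^2 + 3*cos(k) - 10)^2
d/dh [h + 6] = 1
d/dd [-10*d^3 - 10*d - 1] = -30*d^2 - 10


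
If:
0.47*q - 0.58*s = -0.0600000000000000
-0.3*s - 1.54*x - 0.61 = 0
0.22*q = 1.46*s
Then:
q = -0.16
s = -0.02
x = -0.39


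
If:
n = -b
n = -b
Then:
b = -n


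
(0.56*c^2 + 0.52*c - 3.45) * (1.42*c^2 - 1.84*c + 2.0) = 0.7952*c^4 - 0.292*c^3 - 4.7358*c^2 + 7.388*c - 6.9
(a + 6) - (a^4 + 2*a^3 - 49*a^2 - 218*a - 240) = -a^4 - 2*a^3 + 49*a^2 + 219*a + 246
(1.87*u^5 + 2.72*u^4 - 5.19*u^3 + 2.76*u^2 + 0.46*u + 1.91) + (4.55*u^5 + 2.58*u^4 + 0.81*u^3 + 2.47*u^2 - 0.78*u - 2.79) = 6.42*u^5 + 5.3*u^4 - 4.38*u^3 + 5.23*u^2 - 0.32*u - 0.88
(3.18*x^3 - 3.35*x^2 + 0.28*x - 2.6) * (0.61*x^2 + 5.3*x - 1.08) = 1.9398*x^5 + 14.8105*x^4 - 21.0186*x^3 + 3.516*x^2 - 14.0824*x + 2.808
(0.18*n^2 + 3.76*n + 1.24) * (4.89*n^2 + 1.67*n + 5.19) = 0.8802*n^4 + 18.687*n^3 + 13.277*n^2 + 21.5852*n + 6.4356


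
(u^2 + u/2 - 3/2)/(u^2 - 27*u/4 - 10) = 2*(-2*u^2 - u + 3)/(-4*u^2 + 27*u + 40)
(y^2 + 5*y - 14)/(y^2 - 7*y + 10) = (y + 7)/(y - 5)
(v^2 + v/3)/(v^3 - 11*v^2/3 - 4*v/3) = 1/(v - 4)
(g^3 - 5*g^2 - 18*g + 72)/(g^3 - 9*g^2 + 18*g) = (g + 4)/g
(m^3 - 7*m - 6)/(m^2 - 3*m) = m + 3 + 2/m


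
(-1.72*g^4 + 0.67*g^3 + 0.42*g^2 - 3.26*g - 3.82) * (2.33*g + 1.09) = -4.0076*g^5 - 0.3137*g^4 + 1.7089*g^3 - 7.138*g^2 - 12.454*g - 4.1638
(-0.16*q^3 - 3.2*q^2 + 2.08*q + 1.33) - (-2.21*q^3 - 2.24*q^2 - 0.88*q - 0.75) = 2.05*q^3 - 0.96*q^2 + 2.96*q + 2.08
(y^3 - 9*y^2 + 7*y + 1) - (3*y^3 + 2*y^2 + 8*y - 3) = -2*y^3 - 11*y^2 - y + 4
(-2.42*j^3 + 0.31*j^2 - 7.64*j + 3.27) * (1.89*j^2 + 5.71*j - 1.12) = -4.5738*j^5 - 13.2323*j^4 - 9.9591*j^3 - 37.7913*j^2 + 27.2285*j - 3.6624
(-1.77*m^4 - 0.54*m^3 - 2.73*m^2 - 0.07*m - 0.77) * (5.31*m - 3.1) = -9.3987*m^5 + 2.6196*m^4 - 12.8223*m^3 + 8.0913*m^2 - 3.8717*m + 2.387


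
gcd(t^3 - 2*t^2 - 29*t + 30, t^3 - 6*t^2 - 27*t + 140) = t + 5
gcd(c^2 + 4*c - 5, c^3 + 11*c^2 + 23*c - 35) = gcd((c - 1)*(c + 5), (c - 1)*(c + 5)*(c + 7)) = c^2 + 4*c - 5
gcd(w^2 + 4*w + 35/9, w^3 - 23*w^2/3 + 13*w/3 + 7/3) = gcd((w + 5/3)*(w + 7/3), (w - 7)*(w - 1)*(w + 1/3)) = 1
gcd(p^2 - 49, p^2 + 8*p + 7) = p + 7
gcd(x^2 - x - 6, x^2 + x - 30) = 1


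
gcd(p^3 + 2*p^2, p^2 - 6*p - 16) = p + 2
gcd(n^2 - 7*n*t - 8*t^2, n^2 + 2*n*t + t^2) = n + t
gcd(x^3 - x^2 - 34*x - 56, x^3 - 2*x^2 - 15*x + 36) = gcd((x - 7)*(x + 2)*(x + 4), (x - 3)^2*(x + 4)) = x + 4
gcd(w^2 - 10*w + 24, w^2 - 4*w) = w - 4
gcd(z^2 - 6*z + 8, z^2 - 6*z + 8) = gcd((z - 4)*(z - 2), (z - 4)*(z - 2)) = z^2 - 6*z + 8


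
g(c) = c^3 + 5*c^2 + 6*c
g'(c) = 3*c^2 + 10*c + 6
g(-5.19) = -36.26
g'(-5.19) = 34.91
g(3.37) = 115.28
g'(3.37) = 73.77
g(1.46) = 22.53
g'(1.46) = 26.99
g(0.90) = 10.18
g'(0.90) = 17.43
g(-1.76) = -0.52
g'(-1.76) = -2.31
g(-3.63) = -3.73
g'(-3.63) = 9.23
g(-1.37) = -1.41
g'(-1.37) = -2.07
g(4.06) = 173.70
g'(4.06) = 96.05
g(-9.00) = -378.00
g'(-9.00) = 159.00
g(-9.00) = -378.00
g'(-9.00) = 159.00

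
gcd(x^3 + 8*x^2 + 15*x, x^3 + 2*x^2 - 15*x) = x^2 + 5*x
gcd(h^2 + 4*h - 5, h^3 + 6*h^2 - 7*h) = h - 1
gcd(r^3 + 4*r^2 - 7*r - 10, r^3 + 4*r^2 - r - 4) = r + 1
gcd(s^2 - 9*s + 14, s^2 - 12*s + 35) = s - 7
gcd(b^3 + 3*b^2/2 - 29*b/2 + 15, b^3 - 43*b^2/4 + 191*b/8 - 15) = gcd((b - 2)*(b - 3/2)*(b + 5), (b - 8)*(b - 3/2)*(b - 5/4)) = b - 3/2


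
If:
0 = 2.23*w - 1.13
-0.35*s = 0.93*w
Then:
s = -1.35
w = 0.51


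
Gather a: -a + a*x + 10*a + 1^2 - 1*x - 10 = a*(x + 9) - x - 9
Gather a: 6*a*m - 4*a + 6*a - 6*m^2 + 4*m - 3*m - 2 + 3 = a*(6*m + 2) - 6*m^2 + m + 1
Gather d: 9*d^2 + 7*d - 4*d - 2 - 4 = 9*d^2 + 3*d - 6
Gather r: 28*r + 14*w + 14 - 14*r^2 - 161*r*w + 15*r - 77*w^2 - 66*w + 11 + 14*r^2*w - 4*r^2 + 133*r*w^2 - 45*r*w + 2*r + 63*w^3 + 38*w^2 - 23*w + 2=r^2*(14*w - 18) + r*(133*w^2 - 206*w + 45) + 63*w^3 - 39*w^2 - 75*w + 27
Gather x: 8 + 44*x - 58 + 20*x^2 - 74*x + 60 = 20*x^2 - 30*x + 10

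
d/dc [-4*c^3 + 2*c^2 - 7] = 4*c*(1 - 3*c)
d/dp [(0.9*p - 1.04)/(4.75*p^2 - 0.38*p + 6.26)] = (-4.275*p^2 + 9.88*p + 5.2388)/(22.5625*p^4 - 3.61*p^3 + 59.6144*p^2 - 4.7576*p + 39.1876)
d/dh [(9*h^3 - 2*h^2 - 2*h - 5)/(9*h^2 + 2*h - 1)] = (81*h^4 + 36*h^3 - 13*h^2 + 94*h + 12)/(81*h^4 + 36*h^3 - 14*h^2 - 4*h + 1)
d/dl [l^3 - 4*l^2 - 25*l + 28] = 3*l^2 - 8*l - 25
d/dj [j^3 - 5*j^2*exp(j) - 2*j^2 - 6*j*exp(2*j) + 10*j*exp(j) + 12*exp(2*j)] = -5*j^2*exp(j) + 3*j^2 - 12*j*exp(2*j) - 4*j + 18*exp(2*j) + 10*exp(j)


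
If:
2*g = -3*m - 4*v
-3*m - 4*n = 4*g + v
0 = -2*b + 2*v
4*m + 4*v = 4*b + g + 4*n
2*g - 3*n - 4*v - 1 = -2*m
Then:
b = -4/79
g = 20/79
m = -8/79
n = -13/79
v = -4/79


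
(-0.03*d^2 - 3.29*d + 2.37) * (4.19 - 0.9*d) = 0.027*d^3 + 2.8353*d^2 - 15.9181*d + 9.9303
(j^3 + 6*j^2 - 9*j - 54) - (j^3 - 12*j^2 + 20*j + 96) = 18*j^2 - 29*j - 150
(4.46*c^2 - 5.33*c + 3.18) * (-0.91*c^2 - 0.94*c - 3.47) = -4.0586*c^4 + 0.6579*c^3 - 13.3598*c^2 + 15.5059*c - 11.0346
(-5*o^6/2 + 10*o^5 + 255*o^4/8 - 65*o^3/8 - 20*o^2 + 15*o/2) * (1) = -5*o^6/2 + 10*o^5 + 255*o^4/8 - 65*o^3/8 - 20*o^2 + 15*o/2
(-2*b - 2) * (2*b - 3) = -4*b^2 + 2*b + 6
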